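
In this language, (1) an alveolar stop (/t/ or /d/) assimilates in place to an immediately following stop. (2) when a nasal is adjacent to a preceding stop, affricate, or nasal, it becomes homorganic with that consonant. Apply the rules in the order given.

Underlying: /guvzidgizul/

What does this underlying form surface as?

Rule 1: /d/ before /g/ (velar) → [g]
After rule 1: guvziggizul
Rule 2: no segment meets the rule's conditions; no change.

[guvziggizul]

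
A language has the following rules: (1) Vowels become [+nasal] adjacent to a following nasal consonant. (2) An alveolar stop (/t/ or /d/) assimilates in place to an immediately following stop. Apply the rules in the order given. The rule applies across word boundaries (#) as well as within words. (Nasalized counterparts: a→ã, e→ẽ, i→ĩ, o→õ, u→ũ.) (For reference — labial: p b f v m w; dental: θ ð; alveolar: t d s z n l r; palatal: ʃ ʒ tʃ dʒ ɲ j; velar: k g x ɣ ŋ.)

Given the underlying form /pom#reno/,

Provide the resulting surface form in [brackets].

Rule 1: /o/ before nasal /m/ → [õ]
Rule 1: /e/ before nasal /n/ → [ẽ]
After rule 1: põm#rẽno
Rule 2: no segment meets the rule's conditions; no change.

[põm#rẽno]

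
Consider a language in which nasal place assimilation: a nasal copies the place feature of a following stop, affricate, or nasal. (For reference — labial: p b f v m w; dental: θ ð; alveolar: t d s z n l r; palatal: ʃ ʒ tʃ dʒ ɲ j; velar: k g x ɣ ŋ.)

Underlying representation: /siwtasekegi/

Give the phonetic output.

[siwtasekegi]

no segment meets the rule's conditions; no change.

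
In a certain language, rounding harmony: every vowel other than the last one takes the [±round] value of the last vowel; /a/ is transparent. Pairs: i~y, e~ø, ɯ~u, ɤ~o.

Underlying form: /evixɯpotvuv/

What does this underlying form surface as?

[øvyxupotvuv]

/e/ harmonizes with /u/ ([+round]) → [ø]
/i/ harmonizes with /u/ ([+round]) → [y]
/ɯ/ harmonizes with /u/ ([+round]) → [u]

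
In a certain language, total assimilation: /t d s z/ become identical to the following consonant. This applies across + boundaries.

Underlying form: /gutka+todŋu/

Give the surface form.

[gukka+toŋŋu]

/t/ before /k/ → [k] (total assimilation)
/d/ before /ŋ/ → [ŋ] (total assimilation)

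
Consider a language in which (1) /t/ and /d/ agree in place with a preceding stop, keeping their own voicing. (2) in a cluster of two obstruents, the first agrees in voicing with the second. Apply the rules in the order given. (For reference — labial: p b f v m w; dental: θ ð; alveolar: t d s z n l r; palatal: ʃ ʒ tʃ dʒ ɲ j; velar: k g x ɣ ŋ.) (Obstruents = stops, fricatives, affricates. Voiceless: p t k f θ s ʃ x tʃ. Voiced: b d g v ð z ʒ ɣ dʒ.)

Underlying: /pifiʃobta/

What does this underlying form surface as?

Rule 1: /t/ after /b/ (labial) → [p]
After rule 1: pifiʃobpa
Rule 2: /b/ before /p/ (voiceless) → [p]

[pifiʃoppa]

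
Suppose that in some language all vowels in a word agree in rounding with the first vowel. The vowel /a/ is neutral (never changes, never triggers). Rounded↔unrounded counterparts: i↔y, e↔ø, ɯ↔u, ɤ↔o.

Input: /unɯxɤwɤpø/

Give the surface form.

/ɯ/ harmonizes with /u/ ([+round]) → [u]
/ɤ/ harmonizes with /u/ ([+round]) → [o]
/ɤ/ harmonizes with /u/ ([+round]) → [o]

[unuxowopø]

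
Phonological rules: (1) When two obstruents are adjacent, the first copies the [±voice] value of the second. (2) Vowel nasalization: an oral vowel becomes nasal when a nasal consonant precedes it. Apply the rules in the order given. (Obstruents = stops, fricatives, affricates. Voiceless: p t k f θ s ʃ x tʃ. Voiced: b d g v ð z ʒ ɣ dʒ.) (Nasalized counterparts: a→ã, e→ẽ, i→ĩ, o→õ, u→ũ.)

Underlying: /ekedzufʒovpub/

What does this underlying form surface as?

[ekedzuvʒofpub]

Rule 1: /f/ before /ʒ/ (voiced) → [v]
Rule 1: /v/ before /p/ (voiceless) → [f]
After rule 1: ekedzuvʒofpub
Rule 2: no segment meets the rule's conditions; no change.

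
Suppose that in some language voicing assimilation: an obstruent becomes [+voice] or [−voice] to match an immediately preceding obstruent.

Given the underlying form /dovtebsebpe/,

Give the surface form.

/t/ after /v/ (voiced) → [d]
/s/ after /b/ (voiced) → [z]
/p/ after /b/ (voiced) → [b]

[dovdebzebbe]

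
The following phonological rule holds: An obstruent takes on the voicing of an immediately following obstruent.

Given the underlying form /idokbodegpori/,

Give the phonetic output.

[idogbodekpori]

/k/ before /b/ (voiced) → [g]
/g/ before /p/ (voiceless) → [k]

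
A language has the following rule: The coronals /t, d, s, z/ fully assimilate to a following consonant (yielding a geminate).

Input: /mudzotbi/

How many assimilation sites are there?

2

/d/ before /z/ → [z] (total assimilation)
/t/ before /b/ → [b] (total assimilation)
2 segments change.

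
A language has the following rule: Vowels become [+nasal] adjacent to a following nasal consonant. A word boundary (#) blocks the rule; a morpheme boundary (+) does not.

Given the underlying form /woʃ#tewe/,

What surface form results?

[woʃ#tewe]

no segment meets the rule's conditions; no change.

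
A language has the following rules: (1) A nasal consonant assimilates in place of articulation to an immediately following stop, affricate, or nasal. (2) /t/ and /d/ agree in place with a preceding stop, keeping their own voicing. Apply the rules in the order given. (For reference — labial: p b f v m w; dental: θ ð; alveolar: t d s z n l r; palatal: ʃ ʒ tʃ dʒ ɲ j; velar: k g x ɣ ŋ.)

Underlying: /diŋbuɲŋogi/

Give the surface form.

Rule 1: /ŋ/ before /b/ (labial) → [m]
Rule 1: /ɲ/ before /ŋ/ (velar) → [ŋ]
After rule 1: dimbuŋŋogi
Rule 2: no segment meets the rule's conditions; no change.

[dimbuŋŋogi]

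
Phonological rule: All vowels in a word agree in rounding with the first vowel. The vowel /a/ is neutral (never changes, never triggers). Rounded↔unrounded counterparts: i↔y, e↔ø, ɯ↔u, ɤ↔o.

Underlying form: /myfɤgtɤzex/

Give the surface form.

[myfogtozøx]

/ɤ/ harmonizes with /y/ ([+round]) → [o]
/ɤ/ harmonizes with /y/ ([+round]) → [o]
/e/ harmonizes with /y/ ([+round]) → [ø]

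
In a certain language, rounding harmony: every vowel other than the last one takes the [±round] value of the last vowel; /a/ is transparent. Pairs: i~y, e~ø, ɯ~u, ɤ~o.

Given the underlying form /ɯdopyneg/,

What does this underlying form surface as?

/o/ harmonizes with /e/ ([-round]) → [ɤ]
/y/ harmonizes with /e/ ([-round]) → [i]

[ɯdɤpineg]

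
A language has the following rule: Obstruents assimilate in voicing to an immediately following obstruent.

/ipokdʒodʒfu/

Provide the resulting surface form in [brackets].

/k/ before /dʒ/ (voiced) → [g]
/dʒ/ before /f/ (voiceless) → [tʃ]

[ipogdʒotʃfu]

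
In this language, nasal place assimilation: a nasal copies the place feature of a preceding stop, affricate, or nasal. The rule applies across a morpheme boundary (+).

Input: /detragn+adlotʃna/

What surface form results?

[detragŋ+adlotʃɲa]

/n/ after /g/ (velar) → [ŋ]
/n/ after /tʃ/ (palatal) → [ɲ]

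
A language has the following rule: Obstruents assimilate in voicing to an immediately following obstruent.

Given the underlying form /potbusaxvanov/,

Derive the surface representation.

[podbusaɣvanov]

/t/ before /b/ (voiced) → [d]
/x/ before /v/ (voiced) → [ɣ]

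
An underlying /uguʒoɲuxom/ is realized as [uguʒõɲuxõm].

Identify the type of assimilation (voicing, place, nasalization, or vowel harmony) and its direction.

nasalization, regressive

/o/→[õ] /o/→[õ].
Each target copies a feature from the following segment, so the direction is regressive.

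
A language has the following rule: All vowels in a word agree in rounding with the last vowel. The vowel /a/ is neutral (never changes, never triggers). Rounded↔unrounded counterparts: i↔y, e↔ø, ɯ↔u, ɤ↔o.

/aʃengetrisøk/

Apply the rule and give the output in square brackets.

/e/ harmonizes with /ø/ ([+round]) → [ø]
/e/ harmonizes with /ø/ ([+round]) → [ø]
/i/ harmonizes with /ø/ ([+round]) → [y]

[aʃøngøtrysøk]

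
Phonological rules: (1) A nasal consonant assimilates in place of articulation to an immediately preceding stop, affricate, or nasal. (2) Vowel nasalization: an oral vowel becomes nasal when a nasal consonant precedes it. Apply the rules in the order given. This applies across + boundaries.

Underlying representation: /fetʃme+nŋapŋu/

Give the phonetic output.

Rule 1: /m/ after /tʃ/ (palatal) → [ɲ]
Rule 1: /ŋ/ after /n/ (alveolar) → [n]
Rule 1: /ŋ/ after /p/ (labial) → [m]
After rule 1: fetʃɲe+nnapmu
Rule 2: /e/ after nasal /ɲ/ → [ẽ]
Rule 2: /a/ after nasal /n/ → [ã]
Rule 2: /u/ after nasal /m/ → [ũ]

[fetʃɲẽ+nnãpmũ]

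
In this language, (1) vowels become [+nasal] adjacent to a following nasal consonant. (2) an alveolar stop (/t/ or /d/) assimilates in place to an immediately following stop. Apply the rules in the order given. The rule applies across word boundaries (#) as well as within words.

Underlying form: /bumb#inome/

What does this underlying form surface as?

[bũmb#ĩnõme]

Rule 1: /u/ before nasal /m/ → [ũ]
Rule 1: /i/ before nasal /n/ → [ĩ]
Rule 1: /o/ before nasal /m/ → [õ]
After rule 1: bũmb#ĩnõme
Rule 2: no segment meets the rule's conditions; no change.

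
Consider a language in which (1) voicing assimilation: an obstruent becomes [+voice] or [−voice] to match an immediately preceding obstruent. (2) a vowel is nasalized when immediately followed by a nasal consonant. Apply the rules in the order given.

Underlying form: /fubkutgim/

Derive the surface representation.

Rule 1: /k/ after /b/ (voiced) → [g]
Rule 1: /g/ after /t/ (voiceless) → [k]
After rule 1: fubgutkim
Rule 2: /i/ before nasal /m/ → [ĩ]

[fubgutkĩm]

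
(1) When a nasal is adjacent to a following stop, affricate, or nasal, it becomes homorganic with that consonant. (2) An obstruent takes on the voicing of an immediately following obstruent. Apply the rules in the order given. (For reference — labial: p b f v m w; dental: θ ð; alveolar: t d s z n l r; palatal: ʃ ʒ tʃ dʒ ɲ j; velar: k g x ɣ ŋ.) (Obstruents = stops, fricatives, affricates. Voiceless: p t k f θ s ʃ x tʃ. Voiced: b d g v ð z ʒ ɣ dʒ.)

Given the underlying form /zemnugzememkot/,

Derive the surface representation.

[zennugzemeŋkot]

Rule 1: /m/ before /n/ (alveolar) → [n]
Rule 1: /m/ before /k/ (velar) → [ŋ]
After rule 1: zennugzemeŋkot
Rule 2: no segment meets the rule's conditions; no change.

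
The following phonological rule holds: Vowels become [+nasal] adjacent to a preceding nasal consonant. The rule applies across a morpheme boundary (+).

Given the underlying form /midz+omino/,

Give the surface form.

/i/ after nasal /m/ → [ĩ]
/i/ after nasal /m/ → [ĩ]
/o/ after nasal /n/ → [õ]

[mĩdz+omĩnõ]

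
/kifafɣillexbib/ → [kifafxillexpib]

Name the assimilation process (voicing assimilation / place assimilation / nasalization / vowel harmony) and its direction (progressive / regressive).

/ɣ/→[x] /b/→[p].
Each target copies a feature from the preceding segment, so the direction is progressive.

voicing assimilation, progressive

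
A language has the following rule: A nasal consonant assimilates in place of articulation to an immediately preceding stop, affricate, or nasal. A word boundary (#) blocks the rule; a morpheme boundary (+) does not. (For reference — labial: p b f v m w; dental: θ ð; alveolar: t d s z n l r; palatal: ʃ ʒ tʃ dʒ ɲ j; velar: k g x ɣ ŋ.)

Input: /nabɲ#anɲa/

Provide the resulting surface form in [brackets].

/ɲ/ after /b/ (labial) → [m]
/ɲ/ after /n/ (alveolar) → [n]

[nabm#anna]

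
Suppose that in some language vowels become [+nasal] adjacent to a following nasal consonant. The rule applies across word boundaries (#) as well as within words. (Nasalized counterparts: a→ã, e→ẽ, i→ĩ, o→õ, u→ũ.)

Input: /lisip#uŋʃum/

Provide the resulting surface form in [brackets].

/u/ before nasal /ŋ/ → [ũ]
/u/ before nasal /m/ → [ũ]

[lisip#ũŋʃũm]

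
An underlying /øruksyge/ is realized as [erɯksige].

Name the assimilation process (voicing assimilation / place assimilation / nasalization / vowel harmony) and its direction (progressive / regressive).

vowel harmony, regressive

/ø/→[e] /u/→[ɯ] /y/→[i].
Vowels agree with the last vowel, so the harmony is regressive.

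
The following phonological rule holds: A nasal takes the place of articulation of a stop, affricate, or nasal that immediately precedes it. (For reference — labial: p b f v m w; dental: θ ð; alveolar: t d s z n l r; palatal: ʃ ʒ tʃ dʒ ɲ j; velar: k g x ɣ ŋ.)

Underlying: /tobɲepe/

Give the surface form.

/ɲ/ after /b/ (labial) → [m]

[tobmepe]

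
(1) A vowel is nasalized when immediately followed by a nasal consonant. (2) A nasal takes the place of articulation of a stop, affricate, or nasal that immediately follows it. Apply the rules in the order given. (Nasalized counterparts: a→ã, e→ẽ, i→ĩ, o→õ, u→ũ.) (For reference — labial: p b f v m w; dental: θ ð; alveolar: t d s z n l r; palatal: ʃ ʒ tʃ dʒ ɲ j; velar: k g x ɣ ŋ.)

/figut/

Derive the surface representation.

Rule 1: no segment meets the rule's conditions; no change.
After rule 1: figut
Rule 2: no segment meets the rule's conditions; no change.

[figut]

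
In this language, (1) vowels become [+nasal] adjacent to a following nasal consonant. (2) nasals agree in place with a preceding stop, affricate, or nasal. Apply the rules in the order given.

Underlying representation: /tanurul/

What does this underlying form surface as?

Rule 1: /a/ before nasal /n/ → [ã]
After rule 1: tãnurul
Rule 2: no segment meets the rule's conditions; no change.

[tãnurul]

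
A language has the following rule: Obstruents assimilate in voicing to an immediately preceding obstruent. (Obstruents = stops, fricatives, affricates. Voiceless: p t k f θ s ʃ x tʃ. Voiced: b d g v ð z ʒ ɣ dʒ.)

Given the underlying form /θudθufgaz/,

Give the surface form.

/θ/ after /d/ (voiced) → [ð]
/g/ after /f/ (voiceless) → [k]

[θudðufkaz]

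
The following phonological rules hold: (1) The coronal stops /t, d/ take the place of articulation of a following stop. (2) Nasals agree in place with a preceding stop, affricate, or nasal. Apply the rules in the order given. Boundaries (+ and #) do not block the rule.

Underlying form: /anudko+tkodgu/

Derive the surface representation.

[anugko+kkoggu]

Rule 1: /d/ before /k/ (velar) → [g]
Rule 1: /t/ before /k/ (velar) → [k]
Rule 1: /d/ before /g/ (velar) → [g]
After rule 1: anugko+kkoggu
Rule 2: no segment meets the rule's conditions; no change.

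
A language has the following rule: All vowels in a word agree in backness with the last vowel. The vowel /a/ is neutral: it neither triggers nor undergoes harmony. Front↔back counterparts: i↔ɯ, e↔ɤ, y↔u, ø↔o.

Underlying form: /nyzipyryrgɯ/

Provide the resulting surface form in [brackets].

[nuzɯpururgɯ]

/y/ harmonizes with /ɯ/ ([+back]) → [u]
/i/ harmonizes with /ɯ/ ([+back]) → [ɯ]
/y/ harmonizes with /ɯ/ ([+back]) → [u]
/y/ harmonizes with /ɯ/ ([+back]) → [u]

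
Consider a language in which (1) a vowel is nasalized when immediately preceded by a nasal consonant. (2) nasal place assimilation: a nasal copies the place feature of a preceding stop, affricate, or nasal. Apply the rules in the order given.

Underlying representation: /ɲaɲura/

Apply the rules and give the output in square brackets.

[ɲãɲũra]

Rule 1: /a/ after nasal /ɲ/ → [ã]
Rule 1: /u/ after nasal /ɲ/ → [ũ]
After rule 1: ɲãɲũra
Rule 2: no segment meets the rule's conditions; no change.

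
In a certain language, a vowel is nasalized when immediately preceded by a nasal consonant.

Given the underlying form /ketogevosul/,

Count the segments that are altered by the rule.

0

No segment meets the rule's conditions.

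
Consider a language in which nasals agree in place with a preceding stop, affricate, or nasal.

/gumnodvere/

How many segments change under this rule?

/n/ after /m/ (labial) → [m]
1 segment changes.

1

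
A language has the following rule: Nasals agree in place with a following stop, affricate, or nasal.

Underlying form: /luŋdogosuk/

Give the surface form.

[lundogosuk]

/ŋ/ before /d/ (alveolar) → [n]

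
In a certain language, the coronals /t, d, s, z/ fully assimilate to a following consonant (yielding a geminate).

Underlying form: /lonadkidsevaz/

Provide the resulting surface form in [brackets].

[lonakkissevaz]

/d/ before /k/ → [k] (total assimilation)
/d/ before /s/ → [s] (total assimilation)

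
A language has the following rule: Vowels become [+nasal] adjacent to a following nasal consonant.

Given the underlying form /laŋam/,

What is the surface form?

[lãŋãm]

/a/ before nasal /ŋ/ → [ã]
/a/ before nasal /m/ → [ã]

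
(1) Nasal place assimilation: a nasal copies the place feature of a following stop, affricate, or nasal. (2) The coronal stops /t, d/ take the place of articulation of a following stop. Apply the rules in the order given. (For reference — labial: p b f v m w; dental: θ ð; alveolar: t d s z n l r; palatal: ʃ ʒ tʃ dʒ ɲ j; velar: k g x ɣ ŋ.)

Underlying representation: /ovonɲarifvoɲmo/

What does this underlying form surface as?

[ovoɲɲarifvommo]

Rule 1: /n/ before /ɲ/ (palatal) → [ɲ]
Rule 1: /ɲ/ before /m/ (labial) → [m]
After rule 1: ovoɲɲarifvommo
Rule 2: no segment meets the rule's conditions; no change.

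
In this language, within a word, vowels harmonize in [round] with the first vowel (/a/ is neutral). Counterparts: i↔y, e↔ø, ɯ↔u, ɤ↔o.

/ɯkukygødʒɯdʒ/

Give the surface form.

/u/ harmonizes with /ɯ/ ([-round]) → [ɯ]
/y/ harmonizes with /ɯ/ ([-round]) → [i]
/ø/ harmonizes with /ɯ/ ([-round]) → [e]

[ɯkɯkigedʒɯdʒ]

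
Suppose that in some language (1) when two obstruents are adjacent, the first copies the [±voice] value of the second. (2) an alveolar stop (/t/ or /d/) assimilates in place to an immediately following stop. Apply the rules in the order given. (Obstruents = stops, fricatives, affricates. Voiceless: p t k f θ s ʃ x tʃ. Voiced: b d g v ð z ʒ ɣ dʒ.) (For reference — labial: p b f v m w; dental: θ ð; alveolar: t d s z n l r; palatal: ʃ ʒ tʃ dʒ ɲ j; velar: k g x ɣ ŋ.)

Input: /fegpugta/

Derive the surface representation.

[fekpukta]

Rule 1: /g/ before /p/ (voiceless) → [k]
Rule 1: /g/ before /t/ (voiceless) → [k]
After rule 1: fekpukta
Rule 2: no segment meets the rule's conditions; no change.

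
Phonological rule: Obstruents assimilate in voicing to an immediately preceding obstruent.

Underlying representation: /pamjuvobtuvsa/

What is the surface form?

/t/ after /b/ (voiced) → [d]
/s/ after /v/ (voiced) → [z]

[pamjuvobduvza]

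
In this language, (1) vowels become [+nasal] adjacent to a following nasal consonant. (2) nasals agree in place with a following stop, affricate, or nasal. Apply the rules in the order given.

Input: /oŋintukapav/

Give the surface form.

[õŋĩntukapav]

Rule 1: /o/ before nasal /ŋ/ → [õ]
Rule 1: /i/ before nasal /n/ → [ĩ]
After rule 1: õŋĩntukapav
Rule 2: no segment meets the rule's conditions; no change.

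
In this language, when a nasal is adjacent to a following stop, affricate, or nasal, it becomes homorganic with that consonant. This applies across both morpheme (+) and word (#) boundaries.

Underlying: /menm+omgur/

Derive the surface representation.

[memm+oŋgur]

/n/ before /m/ (labial) → [m]
/m/ before /g/ (velar) → [ŋ]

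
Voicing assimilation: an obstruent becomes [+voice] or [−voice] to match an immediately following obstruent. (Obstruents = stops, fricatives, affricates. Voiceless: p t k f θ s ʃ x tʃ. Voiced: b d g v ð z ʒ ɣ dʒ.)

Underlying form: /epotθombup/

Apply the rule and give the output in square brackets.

[epotθombup]

no segment meets the rule's conditions; no change.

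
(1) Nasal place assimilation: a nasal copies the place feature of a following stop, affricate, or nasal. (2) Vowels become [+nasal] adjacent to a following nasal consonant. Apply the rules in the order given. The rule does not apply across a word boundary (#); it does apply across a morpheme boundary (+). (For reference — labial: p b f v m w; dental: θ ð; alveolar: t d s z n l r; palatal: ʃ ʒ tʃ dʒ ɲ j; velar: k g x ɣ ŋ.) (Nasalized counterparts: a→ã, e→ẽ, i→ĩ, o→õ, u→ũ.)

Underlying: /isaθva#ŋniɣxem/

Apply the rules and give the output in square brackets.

[isaθva#nniɣxẽm]

Rule 1: /ŋ/ before /n/ (alveolar) → [n]
After rule 1: isaθva#nniɣxem
Rule 2: /e/ before nasal /m/ → [ẽ]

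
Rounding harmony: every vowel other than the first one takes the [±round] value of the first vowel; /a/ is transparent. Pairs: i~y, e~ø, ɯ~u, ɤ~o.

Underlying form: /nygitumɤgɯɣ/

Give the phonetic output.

/i/ harmonizes with /y/ ([+round]) → [y]
/ɤ/ harmonizes with /y/ ([+round]) → [o]
/ɯ/ harmonizes with /y/ ([+round]) → [u]

[nygytumoguɣ]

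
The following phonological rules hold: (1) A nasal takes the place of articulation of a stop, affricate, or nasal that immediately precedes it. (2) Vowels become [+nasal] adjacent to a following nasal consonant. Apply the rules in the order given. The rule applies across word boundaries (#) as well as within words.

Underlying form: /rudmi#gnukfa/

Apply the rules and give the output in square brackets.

[rudni#gŋukfa]

Rule 1: /m/ after /d/ (alveolar) → [n]
Rule 1: /n/ after /g/ (velar) → [ŋ]
After rule 1: rudni#gŋukfa
Rule 2: no segment meets the rule's conditions; no change.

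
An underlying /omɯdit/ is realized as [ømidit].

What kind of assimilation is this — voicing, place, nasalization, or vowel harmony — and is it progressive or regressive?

/o/→[ø] /ɯ/→[i].
Vowels agree with the last vowel, so the harmony is regressive.

vowel harmony, regressive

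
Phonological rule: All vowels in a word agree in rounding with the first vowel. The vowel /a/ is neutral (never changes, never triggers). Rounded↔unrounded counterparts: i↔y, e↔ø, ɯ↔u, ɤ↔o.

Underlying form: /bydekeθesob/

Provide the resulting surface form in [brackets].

[bydøkøθøsob]

/e/ harmonizes with /y/ ([+round]) → [ø]
/e/ harmonizes with /y/ ([+round]) → [ø]
/e/ harmonizes with /y/ ([+round]) → [ø]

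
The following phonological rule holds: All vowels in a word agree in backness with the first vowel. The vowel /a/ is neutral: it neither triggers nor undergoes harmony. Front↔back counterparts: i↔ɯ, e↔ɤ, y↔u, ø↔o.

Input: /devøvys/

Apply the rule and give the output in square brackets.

no segment meets the rule's conditions; no change.

[devøvys]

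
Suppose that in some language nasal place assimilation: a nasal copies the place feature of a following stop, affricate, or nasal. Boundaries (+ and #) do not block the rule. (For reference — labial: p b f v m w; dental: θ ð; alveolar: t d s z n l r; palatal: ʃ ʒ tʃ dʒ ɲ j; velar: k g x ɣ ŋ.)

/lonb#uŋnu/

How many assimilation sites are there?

/n/ before /b/ (labial) → [m]
/ŋ/ before /n/ (alveolar) → [n]
2 segments change.

2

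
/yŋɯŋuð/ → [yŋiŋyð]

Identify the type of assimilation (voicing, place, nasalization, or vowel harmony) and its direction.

/ɯ/→[i] /u/→[y].
Vowels agree with the first vowel, so the harmony is progressive.

vowel harmony, progressive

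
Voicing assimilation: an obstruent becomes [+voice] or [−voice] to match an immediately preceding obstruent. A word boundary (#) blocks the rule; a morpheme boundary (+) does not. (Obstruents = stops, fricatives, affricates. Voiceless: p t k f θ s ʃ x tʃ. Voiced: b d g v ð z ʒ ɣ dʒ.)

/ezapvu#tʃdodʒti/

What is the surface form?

[ezapfu#tʃtodʒdi]

/v/ after /p/ (voiceless) → [f]
/d/ after /tʃ/ (voiceless) → [t]
/t/ after /dʒ/ (voiced) → [d]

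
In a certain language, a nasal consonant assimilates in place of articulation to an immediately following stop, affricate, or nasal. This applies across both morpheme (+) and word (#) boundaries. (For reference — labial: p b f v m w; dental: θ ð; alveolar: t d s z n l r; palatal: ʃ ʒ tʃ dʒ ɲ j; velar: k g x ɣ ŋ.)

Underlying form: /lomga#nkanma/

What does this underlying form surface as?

[loŋga#ŋkamma]

/m/ before /g/ (velar) → [ŋ]
/n/ before /k/ (velar) → [ŋ]
/n/ before /m/ (labial) → [m]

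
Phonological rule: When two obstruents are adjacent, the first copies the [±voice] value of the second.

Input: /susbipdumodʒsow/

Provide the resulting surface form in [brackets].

/s/ before /b/ (voiced) → [z]
/p/ before /d/ (voiced) → [b]
/dʒ/ before /s/ (voiceless) → [tʃ]

[suzbibdumotʃsow]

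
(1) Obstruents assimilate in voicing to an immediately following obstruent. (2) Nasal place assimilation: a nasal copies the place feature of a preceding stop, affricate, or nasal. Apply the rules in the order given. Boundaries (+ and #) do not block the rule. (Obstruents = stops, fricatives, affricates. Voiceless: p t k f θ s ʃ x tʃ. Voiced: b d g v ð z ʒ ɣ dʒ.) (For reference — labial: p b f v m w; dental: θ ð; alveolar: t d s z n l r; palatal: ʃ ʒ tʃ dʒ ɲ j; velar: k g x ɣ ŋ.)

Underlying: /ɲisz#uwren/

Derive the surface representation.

[ɲizz#uwren]

Rule 1: /s/ before /z/ (voiced) → [z]
After rule 1: ɲizz#uwren
Rule 2: no segment meets the rule's conditions; no change.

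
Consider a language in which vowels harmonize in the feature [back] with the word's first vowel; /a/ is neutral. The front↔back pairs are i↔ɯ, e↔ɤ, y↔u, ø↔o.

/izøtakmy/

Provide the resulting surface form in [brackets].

no segment meets the rule's conditions; no change.

[izøtakmy]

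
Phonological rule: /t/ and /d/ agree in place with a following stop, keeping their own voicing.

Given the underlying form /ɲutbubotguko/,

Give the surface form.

[ɲupbubokguko]

/t/ before /b/ (labial) → [p]
/t/ before /g/ (velar) → [k]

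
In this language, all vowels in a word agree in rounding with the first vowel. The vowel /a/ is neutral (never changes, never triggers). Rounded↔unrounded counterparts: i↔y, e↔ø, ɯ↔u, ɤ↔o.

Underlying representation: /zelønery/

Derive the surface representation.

/ø/ harmonizes with /e/ ([-round]) → [e]
/y/ harmonizes with /e/ ([-round]) → [i]

[zeleneri]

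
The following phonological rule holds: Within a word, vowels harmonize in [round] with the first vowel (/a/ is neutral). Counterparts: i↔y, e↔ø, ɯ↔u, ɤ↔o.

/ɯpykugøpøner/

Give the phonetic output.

[ɯpikɯgepener]

/y/ harmonizes with /ɯ/ ([-round]) → [i]
/u/ harmonizes with /ɯ/ ([-round]) → [ɯ]
/ø/ harmonizes with /ɯ/ ([-round]) → [e]
/ø/ harmonizes with /ɯ/ ([-round]) → [e]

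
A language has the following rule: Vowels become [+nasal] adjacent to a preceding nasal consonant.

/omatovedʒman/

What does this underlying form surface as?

[omãtovedʒmãn]

/a/ after nasal /m/ → [ã]
/a/ after nasal /m/ → [ã]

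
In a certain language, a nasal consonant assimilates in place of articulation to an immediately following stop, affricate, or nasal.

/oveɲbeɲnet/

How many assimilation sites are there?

2

/ɲ/ before /b/ (labial) → [m]
/ɲ/ before /n/ (alveolar) → [n]
2 segments change.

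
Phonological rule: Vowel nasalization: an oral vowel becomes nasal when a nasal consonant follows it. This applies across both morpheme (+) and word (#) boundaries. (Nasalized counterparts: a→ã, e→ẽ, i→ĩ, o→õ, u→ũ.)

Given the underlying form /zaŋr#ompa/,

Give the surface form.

[zãŋr#õmpa]

/a/ before nasal /ŋ/ → [ã]
/o/ before nasal /m/ → [õ]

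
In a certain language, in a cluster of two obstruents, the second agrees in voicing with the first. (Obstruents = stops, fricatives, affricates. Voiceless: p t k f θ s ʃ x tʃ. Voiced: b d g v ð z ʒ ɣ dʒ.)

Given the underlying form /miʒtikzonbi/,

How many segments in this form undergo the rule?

/t/ after /ʒ/ (voiced) → [d]
/z/ after /k/ (voiceless) → [s]
2 segments change.

2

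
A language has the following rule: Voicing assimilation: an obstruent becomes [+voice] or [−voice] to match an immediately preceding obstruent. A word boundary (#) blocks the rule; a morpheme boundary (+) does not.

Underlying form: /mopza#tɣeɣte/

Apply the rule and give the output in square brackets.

/z/ after /p/ (voiceless) → [s]
/ɣ/ after /t/ (voiceless) → [x]
/t/ after /ɣ/ (voiced) → [d]

[mopsa#txeɣde]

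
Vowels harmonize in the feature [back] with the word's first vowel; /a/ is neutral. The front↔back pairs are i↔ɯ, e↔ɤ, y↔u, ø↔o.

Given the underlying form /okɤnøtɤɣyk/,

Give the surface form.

[okɤnotɤɣuk]

/ø/ harmonizes with /o/ ([+back]) → [o]
/y/ harmonizes with /o/ ([+back]) → [u]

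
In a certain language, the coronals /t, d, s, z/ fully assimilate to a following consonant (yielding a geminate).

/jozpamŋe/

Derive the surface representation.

[joppamŋe]

/z/ before /p/ → [p] (total assimilation)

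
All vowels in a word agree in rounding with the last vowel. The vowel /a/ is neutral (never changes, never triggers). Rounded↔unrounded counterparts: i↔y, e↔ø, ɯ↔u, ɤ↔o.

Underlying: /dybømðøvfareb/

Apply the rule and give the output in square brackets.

[dibemðevfareb]

/y/ harmonizes with /e/ ([-round]) → [i]
/ø/ harmonizes with /e/ ([-round]) → [e]
/ø/ harmonizes with /e/ ([-round]) → [e]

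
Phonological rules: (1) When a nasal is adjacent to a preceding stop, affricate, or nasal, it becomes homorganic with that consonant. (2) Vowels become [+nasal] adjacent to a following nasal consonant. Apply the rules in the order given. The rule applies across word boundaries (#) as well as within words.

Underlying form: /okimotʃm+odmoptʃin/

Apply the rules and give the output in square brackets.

Rule 1: /m/ after /tʃ/ (palatal) → [ɲ]
Rule 1: /m/ after /d/ (alveolar) → [n]
After rule 1: okimotʃɲ+odnoptʃin
Rule 2: /i/ before nasal /m/ → [ĩ]
Rule 2: /i/ before nasal /n/ → [ĩ]

[okĩmotʃɲ+odnoptʃĩn]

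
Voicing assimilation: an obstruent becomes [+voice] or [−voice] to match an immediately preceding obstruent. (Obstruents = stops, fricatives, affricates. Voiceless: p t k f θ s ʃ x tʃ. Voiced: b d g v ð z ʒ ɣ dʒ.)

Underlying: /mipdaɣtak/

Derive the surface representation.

/d/ after /p/ (voiceless) → [t]
/t/ after /ɣ/ (voiced) → [d]

[miptaɣdak]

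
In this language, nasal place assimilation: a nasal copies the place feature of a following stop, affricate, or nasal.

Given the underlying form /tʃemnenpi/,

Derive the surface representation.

/m/ before /n/ (alveolar) → [n]
/n/ before /p/ (labial) → [m]

[tʃennempi]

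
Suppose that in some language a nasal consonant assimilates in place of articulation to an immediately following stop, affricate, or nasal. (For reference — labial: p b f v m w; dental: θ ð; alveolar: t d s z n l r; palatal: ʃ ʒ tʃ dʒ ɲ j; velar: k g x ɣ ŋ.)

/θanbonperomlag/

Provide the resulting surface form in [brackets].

[θambomperomlag]

/n/ before /b/ (labial) → [m]
/n/ before /p/ (labial) → [m]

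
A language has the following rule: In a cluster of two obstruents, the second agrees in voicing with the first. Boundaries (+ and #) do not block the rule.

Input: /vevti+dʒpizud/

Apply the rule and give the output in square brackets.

/t/ after /v/ (voiced) → [d]
/p/ after /dʒ/ (voiced) → [b]

[vevdi+dʒbizud]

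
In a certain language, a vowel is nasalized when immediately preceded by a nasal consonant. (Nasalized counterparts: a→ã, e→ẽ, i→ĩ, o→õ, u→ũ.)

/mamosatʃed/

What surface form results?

/a/ after nasal /m/ → [ã]
/o/ after nasal /m/ → [õ]

[mãmõsatʃed]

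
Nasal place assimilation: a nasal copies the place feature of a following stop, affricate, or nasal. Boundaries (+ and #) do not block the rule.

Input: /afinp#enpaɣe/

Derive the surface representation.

[afimp#empaɣe]

/n/ before /p/ (labial) → [m]
/n/ before /p/ (labial) → [m]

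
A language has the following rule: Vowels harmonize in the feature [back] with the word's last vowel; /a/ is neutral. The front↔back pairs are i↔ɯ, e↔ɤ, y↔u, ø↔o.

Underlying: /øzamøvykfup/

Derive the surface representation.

[ozamovukfup]

/ø/ harmonizes with /u/ ([+back]) → [o]
/ø/ harmonizes with /u/ ([+back]) → [o]
/y/ harmonizes with /u/ ([+back]) → [u]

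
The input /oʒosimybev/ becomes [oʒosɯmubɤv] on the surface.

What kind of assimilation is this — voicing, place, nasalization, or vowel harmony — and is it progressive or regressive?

/i/→[ɯ] /y/→[u] /e/→[ɤ].
Vowels agree with the first vowel, so the harmony is progressive.

vowel harmony, progressive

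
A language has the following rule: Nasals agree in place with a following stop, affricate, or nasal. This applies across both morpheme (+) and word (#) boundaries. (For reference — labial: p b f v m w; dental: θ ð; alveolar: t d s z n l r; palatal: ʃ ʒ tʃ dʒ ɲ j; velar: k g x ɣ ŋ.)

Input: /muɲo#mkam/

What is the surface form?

[muɲo#ŋkam]

/m/ before /k/ (velar) → [ŋ]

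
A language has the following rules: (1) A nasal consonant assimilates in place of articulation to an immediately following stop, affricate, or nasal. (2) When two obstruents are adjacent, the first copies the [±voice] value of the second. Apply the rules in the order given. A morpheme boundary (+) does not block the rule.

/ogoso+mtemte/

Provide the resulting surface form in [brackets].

Rule 1: /m/ before /t/ (alveolar) → [n]
Rule 1: /m/ before /t/ (alveolar) → [n]
After rule 1: ogoso+ntente
Rule 2: no segment meets the rule's conditions; no change.

[ogoso+ntente]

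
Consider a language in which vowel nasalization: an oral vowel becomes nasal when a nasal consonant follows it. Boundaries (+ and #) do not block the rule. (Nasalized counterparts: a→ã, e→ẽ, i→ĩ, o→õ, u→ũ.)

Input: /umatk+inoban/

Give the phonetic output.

/u/ before nasal /m/ → [ũ]
/i/ before nasal /n/ → [ĩ]
/a/ before nasal /n/ → [ã]

[ũmatk+ĩnobãn]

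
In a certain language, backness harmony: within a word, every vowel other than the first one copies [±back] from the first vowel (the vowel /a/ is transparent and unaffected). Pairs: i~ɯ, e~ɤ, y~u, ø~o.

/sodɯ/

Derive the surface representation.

no segment meets the rule's conditions; no change.

[sodɯ]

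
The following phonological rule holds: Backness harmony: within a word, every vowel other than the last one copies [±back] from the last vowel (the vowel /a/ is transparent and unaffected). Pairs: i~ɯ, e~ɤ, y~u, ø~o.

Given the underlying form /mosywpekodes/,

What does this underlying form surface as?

[møsywpekødes]

/o/ harmonizes with /e/ ([-back]) → [ø]
/o/ harmonizes with /e/ ([-back]) → [ø]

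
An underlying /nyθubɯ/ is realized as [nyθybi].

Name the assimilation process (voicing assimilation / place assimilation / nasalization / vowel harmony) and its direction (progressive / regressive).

vowel harmony, progressive

/u/→[y] /ɯ/→[i].
Vowels agree with the first vowel, so the harmony is progressive.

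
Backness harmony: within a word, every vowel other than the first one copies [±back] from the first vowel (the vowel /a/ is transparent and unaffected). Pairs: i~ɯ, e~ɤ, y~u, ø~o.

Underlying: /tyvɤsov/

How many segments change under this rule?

2

/ɤ/ harmonizes with /y/ ([-back]) → [e]
/o/ harmonizes with /y/ ([-back]) → [ø]
2 segments change.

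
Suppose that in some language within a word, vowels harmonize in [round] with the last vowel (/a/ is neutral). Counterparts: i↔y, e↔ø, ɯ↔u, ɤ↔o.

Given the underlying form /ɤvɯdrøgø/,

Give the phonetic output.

[ovudrøgø]

/ɤ/ harmonizes with /ø/ ([+round]) → [o]
/ɯ/ harmonizes with /ø/ ([+round]) → [u]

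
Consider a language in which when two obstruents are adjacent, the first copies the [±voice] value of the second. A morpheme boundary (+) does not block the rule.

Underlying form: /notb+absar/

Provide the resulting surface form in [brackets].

/t/ before /b/ (voiced) → [d]
/b/ before /s/ (voiceless) → [p]

[nodb+apsar]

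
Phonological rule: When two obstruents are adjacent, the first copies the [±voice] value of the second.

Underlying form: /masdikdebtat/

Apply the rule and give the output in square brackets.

[mazdigdeptat]

/s/ before /d/ (voiced) → [z]
/k/ before /d/ (voiced) → [g]
/b/ before /t/ (voiceless) → [p]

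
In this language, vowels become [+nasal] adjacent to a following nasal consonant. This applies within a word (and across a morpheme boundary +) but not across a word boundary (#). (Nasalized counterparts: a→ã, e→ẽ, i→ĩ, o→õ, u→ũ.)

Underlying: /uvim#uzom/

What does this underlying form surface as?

[uvĩm#uzõm]

/i/ before nasal /m/ → [ĩ]
/o/ before nasal /m/ → [õ]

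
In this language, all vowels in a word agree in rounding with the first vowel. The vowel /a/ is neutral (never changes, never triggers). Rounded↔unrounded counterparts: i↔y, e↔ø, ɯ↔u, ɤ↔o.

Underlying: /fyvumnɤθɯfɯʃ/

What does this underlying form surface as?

/ɤ/ harmonizes with /y/ ([+round]) → [o]
/ɯ/ harmonizes with /y/ ([+round]) → [u]
/ɯ/ harmonizes with /y/ ([+round]) → [u]

[fyvumnoθufuʃ]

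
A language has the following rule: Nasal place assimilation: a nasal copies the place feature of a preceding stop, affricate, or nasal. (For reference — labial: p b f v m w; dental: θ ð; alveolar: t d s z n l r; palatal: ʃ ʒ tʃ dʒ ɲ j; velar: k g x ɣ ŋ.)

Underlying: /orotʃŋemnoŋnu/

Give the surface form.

[orotʃɲemmoŋŋu]

/ŋ/ after /tʃ/ (palatal) → [ɲ]
/n/ after /m/ (labial) → [m]
/n/ after /ŋ/ (velar) → [ŋ]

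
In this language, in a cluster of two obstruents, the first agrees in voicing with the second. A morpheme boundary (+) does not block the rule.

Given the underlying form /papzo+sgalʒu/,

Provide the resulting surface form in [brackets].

[pabzo+zgalʒu]

/p/ before /z/ (voiced) → [b]
/s/ before /g/ (voiced) → [z]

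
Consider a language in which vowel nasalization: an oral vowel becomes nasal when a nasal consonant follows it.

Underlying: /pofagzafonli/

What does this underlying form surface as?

/o/ before nasal /n/ → [õ]

[pofagzafõnli]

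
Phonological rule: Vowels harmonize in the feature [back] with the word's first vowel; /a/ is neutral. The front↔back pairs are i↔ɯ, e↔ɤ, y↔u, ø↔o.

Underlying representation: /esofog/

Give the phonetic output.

[esøføg]

/o/ harmonizes with /e/ ([-back]) → [ø]
/o/ harmonizes with /e/ ([-back]) → [ø]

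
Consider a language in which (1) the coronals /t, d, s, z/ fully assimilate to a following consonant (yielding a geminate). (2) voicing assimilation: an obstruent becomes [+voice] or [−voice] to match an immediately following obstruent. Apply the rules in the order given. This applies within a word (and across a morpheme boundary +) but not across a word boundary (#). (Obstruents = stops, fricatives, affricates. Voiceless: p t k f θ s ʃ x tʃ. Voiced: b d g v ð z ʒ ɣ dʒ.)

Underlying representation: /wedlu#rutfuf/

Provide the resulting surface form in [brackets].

[wellu#ruffuf]

Rule 1: /d/ before /l/ → [l] (total assimilation)
Rule 1: /t/ before /f/ → [f] (total assimilation)
After rule 1: wellu#ruffuf
Rule 2: no segment meets the rule's conditions; no change.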